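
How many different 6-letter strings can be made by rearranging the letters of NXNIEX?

180

NXNIEX has 6 letters with N appearing twice and X appearing twice.
The number of distinct arrangements is 6!/(2!·2!) = 720/4 = 180.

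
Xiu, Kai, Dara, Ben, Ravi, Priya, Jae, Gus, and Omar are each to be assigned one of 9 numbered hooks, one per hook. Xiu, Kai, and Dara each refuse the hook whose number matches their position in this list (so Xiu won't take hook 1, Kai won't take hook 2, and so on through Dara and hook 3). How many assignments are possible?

Let Aᵢ (for i ∈ {1, 2, 3}) be the placements that put person i in their forbidden hook. Any j of these fix j positions, leaving (9−j)! ways to fill the rest, and there are C(3,j) ways to pick which j.
By inclusion–exclusion, the number of valid placements is Σ_{j=0}^{3} (−1)^j C(3,j)·(9−j)!.
Computing: 362880 − 120960 + 15120 − 720 = 256320.

256320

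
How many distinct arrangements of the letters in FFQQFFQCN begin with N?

280

Fix N in the first position and arrange the remaining 8 letters.
Those 8 letters have F appearing 4 times and Q appearing 3 times, giving (8)!/(4!·3!) = 280.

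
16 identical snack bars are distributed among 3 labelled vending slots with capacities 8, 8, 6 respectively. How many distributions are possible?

28

Without the upper bounds there are C(18,2) = 153 ways to split 16 among 3 vending slots.
Subtract solutions that violate a single cap (substitute x_i' = x_i − (cap_i+1)): x_1 ≥ 9 gives C(9,2) = 36; x_2 ≥ 9 gives C(9,2) = 36; x_3 ≥ 7 gives C(11,2) = 55. Together 127.
Add back pairs where two caps are both exceeded: 0 + 1 + 1 = 2.
By inclusion–exclusion the count is 153 − 127 + 2 = 28.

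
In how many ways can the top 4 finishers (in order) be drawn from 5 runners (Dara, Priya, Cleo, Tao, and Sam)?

This is an ordered selection of 4 from 5: P(5,4).
That gives 5 × 4 × 3 × 2 = 120.

120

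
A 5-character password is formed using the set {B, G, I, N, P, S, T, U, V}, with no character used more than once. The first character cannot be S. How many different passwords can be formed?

The first character has 9−1 = 8 choices (anything except S).
The remaining 4 characters are filled from the other 8 symbols without repetition: 8 × 7 × 6 × 5 = 1680.
Total: 8 × 1680 = 13440.

13440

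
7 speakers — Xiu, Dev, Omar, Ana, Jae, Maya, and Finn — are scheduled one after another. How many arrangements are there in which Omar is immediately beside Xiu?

Treat {Omar, Xiu} as a single unit. There are 6 units to order, and the pair itself can be ordered 2 ways.
That gives 2 × 6! = 2 × 720 = 1440.

1440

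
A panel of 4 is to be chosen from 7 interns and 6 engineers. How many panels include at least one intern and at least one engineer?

665

Total 4-person selections from all 13: C(13,4) = 715.
Selections missing a whole group: no interns → C(6,4) = 15; no engineers → C(7,4) = 35.
Both groups omitted at once is impossible, so 715 − 50 = 665.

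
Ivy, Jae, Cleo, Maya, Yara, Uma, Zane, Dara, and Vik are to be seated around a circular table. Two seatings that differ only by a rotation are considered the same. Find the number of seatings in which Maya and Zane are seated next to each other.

10080

Treat {Maya, Zane} as one unit (2 internal orders) and seat the resulting 8 units around the table: (7)! circular arrangements.
So 2 × (7)! = 2 × 5040 = 10080.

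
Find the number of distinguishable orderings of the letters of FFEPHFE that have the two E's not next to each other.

There are 7!/(3!·2!) = 420 arrangements of FFEPHFE in total.
Arrangements with the E's together: treat EE as one letter, giving (6)!/(3!) = 120.
Hence 420 − 120 = 300.

300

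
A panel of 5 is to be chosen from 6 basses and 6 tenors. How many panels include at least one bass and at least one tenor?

Unrestricted: C(12,5) = 792 ways to pick any 5 of the 12.
Subtract selections that omit an entire group: no basses → C(6,5) = 6; no tenors → C(6,5) = 6.
Both groups omitted at once is impossible, so 792 − 12 = 780.

780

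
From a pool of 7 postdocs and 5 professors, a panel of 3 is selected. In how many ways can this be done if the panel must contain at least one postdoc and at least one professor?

Unrestricted: C(12,3) = 220 ways to pick any 3 of the 12.
Selections missing a whole group: no postdocs → C(5,3) = 10; no professors → C(7,3) = 35.
Both groups omitted at once is impossible, so 220 − 45 = 175.

175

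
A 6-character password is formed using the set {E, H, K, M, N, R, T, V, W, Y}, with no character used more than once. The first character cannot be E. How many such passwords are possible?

The first character has 10−1 = 9 choices (anything except E).
The remaining 5 characters are filled from the other 9 symbols without repetition: 9 × 8 × 7 × 6 × 5 = 15120.
Total: 9 × 15120 = 136080.

136080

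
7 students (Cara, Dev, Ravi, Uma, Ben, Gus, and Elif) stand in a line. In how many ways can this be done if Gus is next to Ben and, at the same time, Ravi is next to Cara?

Treat {Gus,Ben} as one block (2 orders) and {Ravi,Cara} as another (2 orders).
That leaves 5 units to arrange: 2 × 2 × 5! = 4 × 120 = 480.

480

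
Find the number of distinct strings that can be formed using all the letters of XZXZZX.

The 6 letters of XZXZZX have repeats: X appearing 3 times and Z appearing 3 times.
The number of distinct arrangements is 6!/(3!·3!) = 720/36 = 20.

20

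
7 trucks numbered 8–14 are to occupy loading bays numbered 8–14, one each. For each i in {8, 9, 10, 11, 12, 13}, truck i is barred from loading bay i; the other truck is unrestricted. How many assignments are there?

Let Aᵢ (for 8 ≤ i ≤ 13) be the placements that put truck i in its forbidden loading bay. Any j of these fix j positions, leaving (7−j)! ways to fill the rest, and there are C(6,j) ways to pick which j.
By inclusion–exclusion, the number of valid placements is Σ_{j=0}^{6} (−1)^j C(6,j)·(7−j)!.
Computing: 5040 − 4320 + 1800 − 480 + 90 − 12 + 1 = 2119.

2119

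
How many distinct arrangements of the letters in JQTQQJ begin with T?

10

Fix T in the first position and arrange the remaining 5 letters.
Those 5 letters have J appearing twice and Q appearing 3 times, giving (5)!/(3!·2!) = 10.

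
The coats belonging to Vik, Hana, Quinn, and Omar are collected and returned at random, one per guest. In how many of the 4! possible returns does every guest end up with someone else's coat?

Count assignments avoiding every fixed point. For any j of the 4 guests fixed to their own coat, the other 4−j can be arranged in (4−j)! ways.
By inclusion–exclusion this is Σ_{j=0}^{4} (−1)^j C(4,j)·(4−j)!.
Computing: 24 − 24 + 12 − 4 + 1 = 9.

9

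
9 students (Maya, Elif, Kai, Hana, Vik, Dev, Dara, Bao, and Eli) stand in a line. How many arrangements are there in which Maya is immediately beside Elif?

80640

Place the 7 others and the Maya-Elif pair as 8 objects in a line; the pair has 2 internal arrangements.
That gives 2 × 8! = 2 × 40320 = 80640.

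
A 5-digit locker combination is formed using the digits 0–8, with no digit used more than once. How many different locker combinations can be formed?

15120

This is a permutation of 5 out of 9: P(9,5) = 9!/4!.
9 × 8 × 7 × 6 × 5 = 15120.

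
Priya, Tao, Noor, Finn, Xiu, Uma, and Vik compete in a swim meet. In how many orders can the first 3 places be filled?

This is an ordered selection of 3 from 7: P(7,3).
That gives 7 × 6 × 5 = 210.

210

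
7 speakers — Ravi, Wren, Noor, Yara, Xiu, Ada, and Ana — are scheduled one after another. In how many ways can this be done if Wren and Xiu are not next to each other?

There are 7! = 5040 arrangements in all. If Wren and Xiu are adjacent, merging them into one block gives 2·(6)! = 1440 arrangements.
So 5040 − 1440 = 3600 arrangements keep them apart.

3600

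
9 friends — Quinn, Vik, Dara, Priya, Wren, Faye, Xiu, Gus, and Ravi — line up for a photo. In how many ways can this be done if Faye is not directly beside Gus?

282240

Of the 9! = 362880 arrangements, those with Faye and Gus adjacent number 2 × 8! = 80640 (treat the pair as a block with 2 internal orders).
So 362880 − 80640 = 282240 arrangements keep them apart.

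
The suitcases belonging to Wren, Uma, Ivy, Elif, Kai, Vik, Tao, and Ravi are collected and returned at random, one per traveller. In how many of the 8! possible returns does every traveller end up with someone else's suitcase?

14833

This is the derangement count D_8: permutations of 8 items with no fixed point.
By inclusion–exclusion this is Σ_{j=0}^{8} (−1)^j C(8,j)·(8−j)!.
Computing: 40320 − 40320 + 20160 − 6720 + 1680 − 336 + 56 − 8 + 1 = 14833.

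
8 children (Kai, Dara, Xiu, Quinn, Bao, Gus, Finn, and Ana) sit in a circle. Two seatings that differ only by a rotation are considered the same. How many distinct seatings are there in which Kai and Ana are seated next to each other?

Treat {Kai, Ana} as one unit (2 internal orders) and seat the resulting 7 units around the table: (6)! circular arrangements.
So 2 × (6)! = 2 × 720 = 1440.

1440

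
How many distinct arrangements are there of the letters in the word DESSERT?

The 7 letters of DESSERT have repeats: E appearing twice and S appearing twice.
The number of distinct arrangements is 7!/(2!·2!) = 5040/4 = 1260.

1260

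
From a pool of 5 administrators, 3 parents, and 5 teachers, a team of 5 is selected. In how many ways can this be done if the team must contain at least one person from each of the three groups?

With no constraint there are C(13,5) = 1287 possible selections.
Selections missing a whole group: no administrators → C(8,5) = 56; no parents → C(10,5) = 252; no teachers → C(8,5) = 56.
Add back selections omitting two groups (i.e. drawn from a single group): C(5,5) + C(3,5) + C(5,5) = 2.
By inclusion–exclusion: 1287 − 364 + 2 = 925.

925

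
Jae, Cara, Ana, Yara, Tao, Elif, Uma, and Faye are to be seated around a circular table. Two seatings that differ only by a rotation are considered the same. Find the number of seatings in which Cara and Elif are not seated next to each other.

All circular seatings of 8 people number (7)! = 5040.
Those with Cara next to Elif: fuse the pair into one unit and seat 7 units around a circle — 2·(6)! = 1440.
Subtracting, 5040 − 1440 = 3600.

3600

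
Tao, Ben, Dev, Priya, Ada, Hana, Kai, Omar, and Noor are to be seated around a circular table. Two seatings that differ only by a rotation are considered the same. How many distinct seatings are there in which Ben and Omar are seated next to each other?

10080

Glue Ben and Omar into a block (2 internal orders). Seating 8 units around a circle gives (7)! arrangements.
So 2 × (7)! = 2 × 5040 = 10080.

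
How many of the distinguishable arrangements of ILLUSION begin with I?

Fix I in the first position and arrange the remaining 7 letters.
Those 7 letters have L appearing twice, giving (7)!/(2!) = 2520.

2520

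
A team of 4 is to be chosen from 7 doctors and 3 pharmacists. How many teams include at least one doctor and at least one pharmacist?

175

With no constraint there are C(10,4) = 210 possible selections.
Subtract selections that omit an entire group: no doctors → C(3,4) = 0; no pharmacists → C(7,4) = 35.
Both groups omitted at once is impossible, so 210 − 35 = 175.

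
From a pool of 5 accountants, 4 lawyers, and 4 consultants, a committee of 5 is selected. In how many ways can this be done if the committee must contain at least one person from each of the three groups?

980

With no constraint there are C(13,5) = 1287 possible selections.
Selections missing a whole group: no accountants → C(8,5) = 56; no lawyers → C(9,5) = 126; no consultants → C(9,5) = 126.
Add back selections omitting two groups (i.e. drawn from a single group): C(5,5) + C(4,5) + C(4,5) = 1.
By inclusion–exclusion: 1287 − 308 + 1 = 980.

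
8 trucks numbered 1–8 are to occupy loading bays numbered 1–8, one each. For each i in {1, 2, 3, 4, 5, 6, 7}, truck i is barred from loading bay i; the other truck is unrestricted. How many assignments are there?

Let Aᵢ (for 1 ≤ i ≤ 7) be the placements that put truck i in its forbidden loading bay. Any j of these fix j positions, leaving (8−j)! ways to fill the rest, and there are C(7,j) ways to pick which j.
By inclusion–exclusion, the number of valid placements is Σ_{j=0}^{7} (−1)^j C(7,j)·(8−j)!.
Computing: 40320 − 35280 + 15120 − 4200 + 840 − 126 + 14 − 1 = 16687.

16687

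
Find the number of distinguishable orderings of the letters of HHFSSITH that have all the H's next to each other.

Treat the 3 copies of H as a single block. The multiset to arrange is then {HHH, F, I, S, S, T}, 6 items in all.
That gives (6)!/(2!) = 360 arrangements.

360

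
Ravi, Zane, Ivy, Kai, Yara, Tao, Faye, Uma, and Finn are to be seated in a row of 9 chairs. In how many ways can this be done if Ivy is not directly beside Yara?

Of the 9! = 362880 arrangements, those with Ivy and Yara adjacent number 2 × 8! = 80640 (treat the pair as a block with 2 internal orders).
So 362880 − 80640 = 282240 arrangements keep them apart.

282240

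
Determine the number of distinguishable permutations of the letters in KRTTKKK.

105

The 7 letters of KRTTKKK have repeats: K appearing 4 times and T appearing twice.
The number of distinct arrangements is 7!/(4!·2!) = 5040/48 = 105.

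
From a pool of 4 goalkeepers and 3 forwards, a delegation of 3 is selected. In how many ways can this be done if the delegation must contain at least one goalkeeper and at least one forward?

30

With no constraint there are C(7,3) = 35 possible selections.
Subtract selections that omit an entire group: no goalkeepers → C(3,3) = 1; no forwards → C(4,3) = 4.
Both groups omitted at once is impossible, so 35 − 5 = 30.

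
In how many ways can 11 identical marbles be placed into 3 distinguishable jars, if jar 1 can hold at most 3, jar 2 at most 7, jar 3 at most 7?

Ignoring the caps, the number of non-negative solutions to x_1+…+x_3 = 11 is C(13,2) = 78.
Subtract solutions that violate a single cap (substitute x_i' = x_i − (cap_i+1)): x_1 ≥ 4 gives C(9,2) = 36; x_2 ≥ 8 gives C(5,2) = 10; x_3 ≥ 8 gives C(5,2) = 10. Together 56.
No two caps can be exceeded simultaneously, so the pair terms are all 0.
By inclusion–exclusion the count is 78 − 56 + 0 = 22.

22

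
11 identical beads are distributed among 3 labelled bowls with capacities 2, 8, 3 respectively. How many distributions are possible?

Without the upper bounds there are C(13,2) = 78 ways to split 11 among 3 bowls.
Subtract solutions that violate a single cap (substitute x_i' = x_i − (cap_i+1)): x_1 ≥ 3 gives C(10,2) = 45; x_2 ≥ 9 gives C(4,2) = 6; x_3 ≥ 4 gives C(9,2) = 36. Together 87.
Add back pairs where two caps are both exceeded: 0 + 15 + 0 = 15.
By inclusion–exclusion the count is 78 − 87 + 15 = 6.

6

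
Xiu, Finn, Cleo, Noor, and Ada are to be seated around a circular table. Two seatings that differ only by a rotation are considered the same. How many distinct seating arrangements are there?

24

Seat Xiu anywhere (absorbing the rotational symmetry), then permute the other 4: (4)! = 24.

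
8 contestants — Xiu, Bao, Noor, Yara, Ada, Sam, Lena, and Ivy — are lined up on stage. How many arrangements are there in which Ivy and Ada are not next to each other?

30240

Of the 8! = 40320 arrangements, those with Ivy and Ada adjacent number 2 × 7! = 10080 (treat the pair as a block with 2 internal orders).
So 40320 − 10080 = 30240 arrangements keep them apart.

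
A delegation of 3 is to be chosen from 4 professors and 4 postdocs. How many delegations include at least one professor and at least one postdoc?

48

Unrestricted: C(8,3) = 56 ways to pick any 3 of the 8.
Selections missing a whole group: no professors → C(4,3) = 4; no postdocs → C(4,3) = 4.
Both groups omitted at once is impossible, so 56 − 8 = 48.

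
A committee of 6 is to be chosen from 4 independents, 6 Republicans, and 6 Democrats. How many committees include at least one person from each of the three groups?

6666

Unrestricted: C(16,6) = 8008 ways to pick any 6 of the 16.
Subtract selections that omit an entire group: no independents → C(12,6) = 924; no Republicans → C(10,6) = 210; no Democrats → C(10,6) = 210.
Add back selections omitting two groups (i.e. drawn from a single group): C(4,6) + C(6,6) + C(6,6) = 2.
By inclusion–exclusion: 8008 − 1344 + 2 = 6666.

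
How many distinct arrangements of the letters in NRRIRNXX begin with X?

With the first slot taken by X, it remains to arrange the other 7 letters (NRRIRNX).
Those 7 letters have N appearing twice and R appearing 3 times, giving (7)!/(3!·2!) = 420.

420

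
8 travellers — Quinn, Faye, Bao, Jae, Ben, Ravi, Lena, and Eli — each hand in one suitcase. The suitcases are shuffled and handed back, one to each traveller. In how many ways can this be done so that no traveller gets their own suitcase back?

Count assignments avoiding every fixed point. For any j of the 8 travellers fixed to their own suitcase, the other 8−j can be arranged in (8−j)! ways.
By inclusion–exclusion this is Σ_{j=0}^{8} (−1)^j C(8,j)·(8−j)!.
Computing: 40320 − 40320 + 20160 − 6720 + 1680 − 336 + 56 − 8 + 1 = 14833.

14833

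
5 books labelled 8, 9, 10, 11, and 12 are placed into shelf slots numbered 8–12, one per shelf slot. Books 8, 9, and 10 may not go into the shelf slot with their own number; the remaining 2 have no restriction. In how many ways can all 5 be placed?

64

Let Aᵢ (for i ∈ {8, 9, 10}) be the placements that put book i in its forbidden shelf slot. Any j of these fix j positions, leaving (5−j)! ways to fill the rest, and there are C(3,j) ways to pick which j.
By inclusion–exclusion, the number of valid placements is Σ_{j=0}^{3} (−1)^j C(3,j)·(5−j)!.
Computing: 120 − 72 + 18 − 2 = 64.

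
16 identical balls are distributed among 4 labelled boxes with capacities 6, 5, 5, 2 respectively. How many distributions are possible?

Without the upper bounds there are C(19,3) = 969 ways to split 16 among 4 boxes.
Subtract solutions that violate a single cap (substitute x_i' = x_i − (cap_i+1)): x_1 ≥ 7 gives C(12,3) = 220; x_2 ≥ 6 gives C(13,3) = 286; x_3 ≥ 6 gives C(13,3) = 286; x_4 ≥ 3 gives C(16,3) = 560. Together 1352.
Add back pairs where two caps are both exceeded: 20 + 20 + 84 + 35 + 120 + 120 = 399.
Subtract triples: 0 + 1 + 1 + 4 = 6.
By inclusion–exclusion the count is 969 − 1352 + 399 − 6 = 10.

10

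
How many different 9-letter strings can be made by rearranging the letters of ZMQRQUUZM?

Letter multiplicities in ZMQRQUUZM: M×2, Q×2, R×1, U×2, Z×2.
The number of distinct arrangements is 9!/(2!·2!·2!·2!) = 362880/16 = 22680.

22680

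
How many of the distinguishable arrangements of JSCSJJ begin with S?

With the first slot taken by S, it remains to arrange the other 5 letters (JCSJJ).
Those 5 letters have J appearing 3 times, giving (5)!/(3!) = 20.

20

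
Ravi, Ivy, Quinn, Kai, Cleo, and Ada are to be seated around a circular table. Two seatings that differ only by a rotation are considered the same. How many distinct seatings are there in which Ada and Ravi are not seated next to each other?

72

Without the restriction there are (5)! = 120 seatings.
Those with Ada next to Ravi: fuse the pair into one unit and seat 5 units around a circle — 2·(4)! = 48.
Subtracting, 120 − 48 = 72.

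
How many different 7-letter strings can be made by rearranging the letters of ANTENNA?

The 7 letters of ANTENNA have repeats: A appearing twice and N appearing 3 times.
Dividing 7! = 5040 by 3!·2! = 12 for the repeated letters gives 420.

420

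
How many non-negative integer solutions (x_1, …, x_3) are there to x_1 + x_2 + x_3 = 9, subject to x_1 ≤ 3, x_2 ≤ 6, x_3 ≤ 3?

By stars and bars, unrestricted non-negative solutions to x_1+…+x_3 = 9 number C(9+2,2) = 55.
Subtract solutions that violate a single cap (substitute x_i' = x_i − (cap_i+1)): x_1 ≥ 4 gives C(7,2) = 21; x_2 ≥ 7 gives C(4,2) = 6; x_3 ≥ 4 gives C(7,2) = 21. Together 48.
Add back pairs where two caps are both exceeded: 0 + 3 + 0 = 3.
By inclusion–exclusion the count is 55 − 48 + 3 = 10.

10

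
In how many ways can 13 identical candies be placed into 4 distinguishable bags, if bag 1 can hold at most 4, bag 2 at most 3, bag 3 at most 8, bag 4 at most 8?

Without the upper bounds there are C(16,3) = 560 ways to split 13 among 4 bags.
Subtract solutions that violate a single cap (substitute x_i' = x_i − (cap_i+1)): x_1 ≥ 5 gives C(11,3) = 165; x_2 ≥ 4 gives C(12,3) = 220; x_3 ≥ 9 gives C(7,3) = 35; x_4 ≥ 9 gives C(7,3) = 35. Together 455.
Add back pairs where two caps are both exceeded: 35 + 0 + 0 + 1 + 1 + 0 = 37.
By inclusion–exclusion the count is 560 − 455 + 37 = 142.

142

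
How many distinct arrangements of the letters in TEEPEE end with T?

5

With the last slot taken by T, it remains to arrange the other 5 letters (EEPEE).
Those 5 letters have E appearing 4 times, giving (5)!/(4!) = 5.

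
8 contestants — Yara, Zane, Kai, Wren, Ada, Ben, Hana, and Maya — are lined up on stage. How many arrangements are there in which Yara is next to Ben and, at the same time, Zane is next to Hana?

Treat {Yara,Ben} as one block (2 orders) and {Zane,Hana} as another (2 orders).
That leaves 6 units to arrange: 2 × 2 × 6! = 4 × 720 = 2880.

2880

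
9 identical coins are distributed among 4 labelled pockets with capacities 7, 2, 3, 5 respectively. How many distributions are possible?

67

By stars and bars, unrestricted non-negative solutions to x_1+…+x_4 = 9 number C(9+3,3) = 220.
Subtract solutions that violate a single cap (substitute x_i' = x_i − (cap_i+1)): x_1 ≥ 8 gives C(4,3) = 4; x_2 ≥ 3 gives C(9,3) = 84; x_3 ≥ 4 gives C(8,3) = 56; x_4 ≥ 6 gives C(6,3) = 20. Together 164.
Add back pairs where two caps are both exceeded: 0 + 0 + 0 + 10 + 1 + 0 = 11.
By inclusion–exclusion the count is 220 − 164 + 11 = 67.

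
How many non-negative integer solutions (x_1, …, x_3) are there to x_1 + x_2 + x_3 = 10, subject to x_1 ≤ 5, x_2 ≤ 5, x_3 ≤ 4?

Without the upper bounds there are C(12,2) = 66 ways to split 10 among 3 variables.
Subtract solutions that violate a single cap (substitute x_i' = x_i − (cap_i+1)): x_1 ≥ 6 gives C(6,2) = 15; x_2 ≥ 6 gives C(6,2) = 15; x_3 ≥ 5 gives C(7,2) = 21. Together 51.
No two caps can be exceeded simultaneously, so the pair terms are all 0.
By inclusion–exclusion the count is 66 − 51 + 0 = 15.

15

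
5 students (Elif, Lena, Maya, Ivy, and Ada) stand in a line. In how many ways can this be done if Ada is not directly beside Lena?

72

There are 5! = 120 arrangements in all. If Ada and Lena are adjacent, merging them into one block gives 2·(4)! = 48 arrangements.
Complementary counting: 120 − 48 = 72.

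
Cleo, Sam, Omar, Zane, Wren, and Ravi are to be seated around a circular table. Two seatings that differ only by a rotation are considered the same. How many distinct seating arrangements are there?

120

Seat Cleo anywhere (absorbing the rotational symmetry), then permute the other 5: (5)! = 120.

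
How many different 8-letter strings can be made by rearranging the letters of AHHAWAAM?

Letter multiplicities in AHHAWAAM: A×4, H×2, M×1, W×1.
The number of distinct arrangements is 8!/(4!·2!) = 40320/48 = 840.

840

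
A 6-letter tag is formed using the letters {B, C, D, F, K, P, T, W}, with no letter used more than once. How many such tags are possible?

Choose and order 6 of the 8 symbols: the first letter has 8 options, the next 7, and so on down to 3.
That product is 8 × 7 × 6 × 5 × 4 × 3 = 20160.

20160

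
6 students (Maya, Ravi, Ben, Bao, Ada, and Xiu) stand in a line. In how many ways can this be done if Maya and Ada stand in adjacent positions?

Glue Maya and Ada into one block (2 internal orders), leaving 5 units to arrange in a row.
So the count is 2·(5)! = 240.

240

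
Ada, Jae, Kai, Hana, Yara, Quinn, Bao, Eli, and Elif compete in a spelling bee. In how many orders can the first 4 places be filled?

3024

This is an ordered selection of 4 from 9: P(9,4).
That gives 9 × 8 × 7 × 6 = 3024.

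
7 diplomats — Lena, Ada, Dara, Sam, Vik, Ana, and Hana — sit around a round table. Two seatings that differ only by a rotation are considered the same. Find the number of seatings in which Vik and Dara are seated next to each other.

Glue Vik and Dara into a block (2 internal orders). Seating 6 units around a circle gives (5)! arrangements.
So 2 × (5)! = 2 × 120 = 240.

240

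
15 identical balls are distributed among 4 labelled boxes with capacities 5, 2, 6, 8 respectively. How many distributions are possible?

Ignoring the caps, the number of non-negative solutions to x_1+…+x_4 = 15 is C(18,3) = 816.
Subtract solutions that violate a single cap (substitute x_i' = x_i − (cap_i+1)): x_1 ≥ 6 gives C(12,3) = 220; x_2 ≥ 3 gives C(15,3) = 455; x_3 ≥ 7 gives C(11,3) = 165; x_4 ≥ 9 gives C(9,3) = 84. Together 924.
Add back pairs where two caps are both exceeded: 84 + 10 + 1 + 56 + 20 + 0 = 171.
By inclusion–exclusion the count is 816 − 924 + 171 = 63.

63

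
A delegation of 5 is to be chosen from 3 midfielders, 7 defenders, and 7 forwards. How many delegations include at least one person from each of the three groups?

3724

With no constraint there are C(17,5) = 6188 possible selections.
Subtract selections that omit an entire group: no midfielders → C(14,5) = 2002; no defenders → C(10,5) = 252; no forwards → C(10,5) = 252.
Add back selections omitting two groups (i.e. drawn from a single group): C(3,5) + C(7,5) + C(7,5) = 42.
By inclusion–exclusion: 6188 − 2506 + 42 = 3724.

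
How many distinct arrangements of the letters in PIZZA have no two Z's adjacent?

Total arrangements of PIZZA: 5!/(2!) = 60.
Arrangements with the Z's together: treat ZZ as one letter, giving (4)! = 24.
Subtracting, 60 − 24 = 36 arrangements keep the Z's apart.

36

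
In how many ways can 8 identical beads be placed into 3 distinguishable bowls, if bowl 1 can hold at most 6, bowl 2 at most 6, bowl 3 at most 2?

Without the upper bounds there are C(10,2) = 45 ways to split 8 among 3 bowls.
Subtract solutions that violate a single cap (substitute x_i' = x_i − (cap_i+1)): x_1 ≥ 7 gives C(3,2) = 3; x_2 ≥ 7 gives C(3,2) = 3; x_3 ≥ 3 gives C(7,2) = 21. Together 27.
No two caps can be exceeded simultaneously, so the pair terms are all 0.
By inclusion–exclusion the count is 45 − 27 + 0 = 18.

18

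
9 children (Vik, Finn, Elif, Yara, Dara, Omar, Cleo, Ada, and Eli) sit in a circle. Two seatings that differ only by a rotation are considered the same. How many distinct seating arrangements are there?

Fix one person's seat to break rotational symmetry; the remaining 8 people can be arranged in (8)! = 40320 ways.

40320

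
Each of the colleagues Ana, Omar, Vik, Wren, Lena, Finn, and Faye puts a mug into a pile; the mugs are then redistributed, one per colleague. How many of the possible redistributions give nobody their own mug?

1854

Let Aᵢ be the assignments in which colleague i gets their own mug. We want the size of the complement of A₁∪…∪A_7.
By inclusion–exclusion this is Σ_{j=0}^{7} (−1)^j C(7,j)·(7−j)!.
Computing: 5040 − 5040 + 2520 − 840 + 210 − 42 + 7 − 1 = 1854.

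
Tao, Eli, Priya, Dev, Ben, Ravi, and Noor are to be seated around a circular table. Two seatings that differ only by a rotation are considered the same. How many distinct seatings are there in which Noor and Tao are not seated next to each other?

All circular seatings of 7 people number (6)! = 720.
Seatings with Noor beside Tao: treat them as a block with 2 internal orders, giving 2 × (5)! = 240.
Subtracting, 720 − 240 = 480.

480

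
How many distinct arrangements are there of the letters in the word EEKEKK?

The 6 letters of EEKEKK have repeats: E appearing 3 times and K appearing 3 times.
Dividing 6! = 720 by 3!·3! = 36 for the repeated letters gives 20.

20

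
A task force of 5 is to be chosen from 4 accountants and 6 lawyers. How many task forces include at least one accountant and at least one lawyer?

With no constraint there are C(10,5) = 252 possible selections.
Selections missing a whole group: no accountants → C(6,5) = 6; no lawyers → C(4,5) = 0.
Both groups omitted at once is impossible, so 252 − 6 = 246.

246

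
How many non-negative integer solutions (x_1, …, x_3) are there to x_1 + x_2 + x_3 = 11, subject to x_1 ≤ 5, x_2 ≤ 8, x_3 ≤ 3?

By stars and bars, unrestricted non-negative solutions to x_1+…+x_3 = 11 number C(11+2,2) = 78.
Subtract solutions that violate a single cap (substitute x_i' = x_i − (cap_i+1)): x_1 ≥ 6 gives C(7,2) = 21; x_2 ≥ 9 gives C(4,2) = 6; x_3 ≥ 4 gives C(9,2) = 36. Together 63.
Add back pairs where two caps are both exceeded: 0 + 3 + 0 = 3.
By inclusion–exclusion the count is 78 − 63 + 3 = 18.

18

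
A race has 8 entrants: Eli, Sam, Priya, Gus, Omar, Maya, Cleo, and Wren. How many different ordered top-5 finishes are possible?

This is an ordered selection of 5 from 8: P(8,5).
That gives 8 × 7 × 6 × 5 × 4 = 6720.

6720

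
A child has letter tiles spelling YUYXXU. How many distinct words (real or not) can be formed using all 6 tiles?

Letter multiplicities in YUYXXU: U×2, X×2, Y×2.
So there are 6! / (2!·2!·2!) = 90 distinguishable arrangements.

90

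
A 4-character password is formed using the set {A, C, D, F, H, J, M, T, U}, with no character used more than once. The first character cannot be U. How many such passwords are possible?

The first character has 9−1 = 8 choices (anything except U).
The remaining 3 characters are filled from the other 8 symbols without repetition: 8 × 7 × 6 = 336.
Total: 8 × 336 = 2688.

2688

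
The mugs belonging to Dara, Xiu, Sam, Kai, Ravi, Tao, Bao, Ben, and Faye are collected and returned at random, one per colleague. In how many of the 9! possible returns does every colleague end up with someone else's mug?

133496

Let Aᵢ be the assignments in which colleague i gets their own mug. We want the size of the complement of A₁∪…∪A_9.
By inclusion–exclusion this is Σ_{j=0}^{9} (−1)^j C(9,j)·(9−j)!.
Computing: 362880 − 362880 + 181440 − 60480 + 15120 − 3024 + 504 − 72 + 9 − 1 = 133496.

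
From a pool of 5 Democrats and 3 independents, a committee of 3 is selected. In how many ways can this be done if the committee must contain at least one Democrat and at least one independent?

With no constraint there are C(8,3) = 56 possible selections.
Subtract selections that omit an entire group: no Democrats → C(3,3) = 1; no independents → C(5,3) = 10.
Both groups omitted at once is impossible, so 56 − 11 = 45.

45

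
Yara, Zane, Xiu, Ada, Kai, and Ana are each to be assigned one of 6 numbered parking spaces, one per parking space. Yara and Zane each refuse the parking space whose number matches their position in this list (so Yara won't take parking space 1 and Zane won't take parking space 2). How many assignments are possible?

Let Aᵢ (for i ∈ {1, 2}) be the placements that put person i in their forbidden parking space. Any j of these fix j positions, leaving (6−j)! ways to fill the rest, and there are C(2,j) ways to pick which j.
By inclusion–exclusion, the number of valid placements is Σ_{j=0}^{2} (−1)^j C(2,j)·(6−j)!.
Computing: 720 − 240 + 24 = 504.

504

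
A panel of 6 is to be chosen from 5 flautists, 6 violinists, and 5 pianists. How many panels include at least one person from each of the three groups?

Total 6-person selections from all 16: C(16,6) = 8008.
Selections missing a whole group: no flautists → C(11,6) = 462; no violinists → C(10,6) = 210; no pianists → C(11,6) = 462.
Add back selections omitting two groups (i.e. drawn from a single group): C(5,6) + C(6,6) + C(5,6) = 1.
By inclusion–exclusion: 8008 − 1134 + 1 = 6875.

6875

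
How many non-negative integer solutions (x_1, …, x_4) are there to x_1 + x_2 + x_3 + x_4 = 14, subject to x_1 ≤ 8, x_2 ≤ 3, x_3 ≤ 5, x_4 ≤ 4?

By stars and bars, unrestricted non-negative solutions to x_1+…+x_4 = 14 number C(14+3,3) = 680.
Subtract solutions that violate a single cap (substitute x_i' = x_i − (cap_i+1)): x_1 ≥ 9 gives C(8,3) = 56; x_2 ≥ 4 gives C(13,3) = 286; x_3 ≥ 6 gives C(11,3) = 165; x_4 ≥ 5 gives C(12,3) = 220. Together 727.
Add back pairs where two caps are both exceeded: 4 + 0 + 1 + 35 + 56 + 20 = 116.
By inclusion–exclusion the count is 680 − 727 + 116 = 69.

69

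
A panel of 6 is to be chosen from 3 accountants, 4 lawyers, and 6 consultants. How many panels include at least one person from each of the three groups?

With no constraint there are C(13,6) = 1716 possible selections.
Subtract selections that omit an entire group: no accountants → C(10,6) = 210; no lawyers → C(9,6) = 84; no consultants → C(7,6) = 7.
Add back selections omitting two groups (i.e. drawn from a single group): C(3,6) + C(4,6) + C(6,6) = 1.
By inclusion–exclusion: 1716 − 301 + 1 = 1416.

1416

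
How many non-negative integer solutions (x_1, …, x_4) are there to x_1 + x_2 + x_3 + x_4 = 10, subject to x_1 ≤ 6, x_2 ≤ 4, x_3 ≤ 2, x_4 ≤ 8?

Ignoring the caps, the number of non-negative solutions to x_1+…+x_4 = 10 is C(13,3) = 286.
Subtract solutions that violate a single cap (substitute x_i' = x_i − (cap_i+1)): x_1 ≥ 7 gives C(6,3) = 20; x_2 ≥ 5 gives C(8,3) = 56; x_3 ≥ 3 gives C(10,3) = 120; x_4 ≥ 9 gives C(4,3) = 4. Together 200.
Add back pairs where two caps are both exceeded: 0 + 1 + 0 + 10 + 0 + 0 = 11.
By inclusion–exclusion the count is 286 − 200 + 11 = 97.

97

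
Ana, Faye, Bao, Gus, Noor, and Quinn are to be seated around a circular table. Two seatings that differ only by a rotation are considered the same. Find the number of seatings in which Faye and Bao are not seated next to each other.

72

Without the restriction there are (5)! = 120 seatings.
Seatings with Faye beside Bao: treat them as a block with 2 internal orders, giving 2 × (4)! = 48.
Subtracting, 120 − 48 = 72.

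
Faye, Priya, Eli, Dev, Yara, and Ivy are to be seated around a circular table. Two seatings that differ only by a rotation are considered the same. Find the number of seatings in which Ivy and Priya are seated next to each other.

48

Treat {Ivy, Priya} as one unit (2 internal orders) and seat the resulting 5 units around the table: (4)! circular arrangements.
So 2 × (4)! = 2 × 24 = 48.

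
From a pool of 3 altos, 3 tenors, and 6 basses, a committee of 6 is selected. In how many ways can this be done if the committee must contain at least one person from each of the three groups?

756

With no constraint there are C(12,6) = 924 possible selections.
Subtract selections that omit an entire group: no altos → C(9,6) = 84; no tenors → C(9,6) = 84; no basses → C(6,6) = 1.
Add back selections omitting two groups (i.e. drawn from a single group): C(3,6) + C(3,6) + C(6,6) = 1.
By inclusion–exclusion: 924 − 169 + 1 = 756.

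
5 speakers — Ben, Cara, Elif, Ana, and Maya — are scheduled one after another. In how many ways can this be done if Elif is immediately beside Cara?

Place the 3 others and the Elif-Cara pair as 4 objects in a line; the pair has 2 internal arrangements.
So the count is 2·(4)! = 48.

48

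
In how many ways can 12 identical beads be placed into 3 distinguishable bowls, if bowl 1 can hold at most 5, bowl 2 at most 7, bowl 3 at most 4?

Ignoring the caps, the number of non-negative solutions to x_1+…+x_3 = 12 is C(14,2) = 91.
Subtract solutions that violate a single cap (substitute x_i' = x_i − (cap_i+1)): x_1 ≥ 6 gives C(8,2) = 28; x_2 ≥ 8 gives C(6,2) = 15; x_3 ≥ 5 gives C(9,2) = 36. Together 79.
Add back pairs where two caps are both exceeded: 0 + 3 + 0 = 3.
By inclusion–exclusion the count is 91 − 79 + 3 = 15.

15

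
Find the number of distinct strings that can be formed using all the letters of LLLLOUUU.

The 8 letters of LLLLOUUU have repeats: L appearing 4 times and U appearing 3 times.
The number of distinct arrangements is 8!/(4!·3!) = 40320/144 = 280.

280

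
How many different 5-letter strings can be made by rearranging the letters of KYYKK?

10

Letter multiplicities in KYYKK: K×3, Y×2.
So there are 5! / (3!·2!) = 10 distinguishable arrangements.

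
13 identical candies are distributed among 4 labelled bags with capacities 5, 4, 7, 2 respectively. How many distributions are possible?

Without the upper bounds there are C(16,3) = 560 ways to split 13 among 4 bags.
Subtract solutions that violate a single cap (substitute x_i' = x_i − (cap_i+1)): x_1 ≥ 6 gives C(10,3) = 120; x_2 ≥ 5 gives C(11,3) = 165; x_3 ≥ 8 gives C(8,3) = 56; x_4 ≥ 3 gives C(13,3) = 286. Together 627.
Add back pairs where two caps are both exceeded: 10 + 0 + 35 + 1 + 56 + 10 = 112.
By inclusion–exclusion the count is 560 − 627 + 112 = 45.

45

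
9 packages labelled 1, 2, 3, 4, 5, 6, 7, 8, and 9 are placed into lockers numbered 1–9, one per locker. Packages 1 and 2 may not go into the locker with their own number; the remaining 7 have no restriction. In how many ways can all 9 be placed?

287280

Let Aᵢ (for i ∈ {1, 2}) be the placements that put package i in its forbidden locker. Any j of these fix j positions, leaving (9−j)! ways to fill the rest, and there are C(2,j) ways to pick which j.
By inclusion–exclusion, the number of valid placements is Σ_{j=0}^{2} (−1)^j C(2,j)·(9−j)!.
Computing: 362880 − 80640 + 5040 = 287280.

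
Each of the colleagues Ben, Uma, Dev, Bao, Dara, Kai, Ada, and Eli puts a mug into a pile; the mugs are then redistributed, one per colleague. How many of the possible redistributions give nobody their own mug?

Count assignments avoiding every fixed point. For any j of the 8 colleagues fixed to their own mug, the other 8−j can be arranged in (8−j)! ways.
By inclusion–exclusion this is Σ_{j=0}^{8} (−1)^j C(8,j)·(8−j)!.
Computing: 40320 − 40320 + 20160 − 6720 + 1680 − 336 + 56 − 8 + 1 = 14833.

14833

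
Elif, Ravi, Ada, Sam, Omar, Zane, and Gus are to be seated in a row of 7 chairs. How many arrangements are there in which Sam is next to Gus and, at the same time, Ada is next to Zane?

480

Treat {Sam,Gus} as one block (2 orders) and {Ada,Zane} as another (2 orders).
That leaves 5 units to arrange: 2 × 2 × 5! = 4 × 120 = 480.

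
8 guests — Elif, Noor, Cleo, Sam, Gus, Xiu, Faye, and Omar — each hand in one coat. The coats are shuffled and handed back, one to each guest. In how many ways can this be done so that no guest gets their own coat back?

Count assignments avoiding every fixed point. For any j of the 8 guests fixed to their own coat, the other 8−j can be arranged in (8−j)! ways.
By inclusion–exclusion this is Σ_{j=0}^{8} (−1)^j C(8,j)·(8−j)!.
Computing: 40320 − 40320 + 20160 − 6720 + 1680 − 336 + 56 − 8 + 1 = 14833.

14833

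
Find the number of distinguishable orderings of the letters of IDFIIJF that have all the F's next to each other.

Treat the 2 copies of F as a single block. The multiset to arrange is then {FF, D, I, I, I, J}, 6 items in all.
That gives (6)!/(3!) = 120 arrangements.

120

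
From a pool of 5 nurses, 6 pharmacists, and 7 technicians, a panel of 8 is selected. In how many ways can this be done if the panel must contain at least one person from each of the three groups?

Unrestricted: C(18,8) = 43758 ways to pick any 8 of the 18.
Selections missing a whole group: no nurses → C(13,8) = 1287; no pharmacists → C(12,8) = 495; no technicians → C(11,8) = 165.
Add back selections omitting two groups (i.e. drawn from a single group): C(5,8) + C(6,8) + C(7,8) = 0.
By inclusion–exclusion: 43758 − 1947 + 0 = 41811.

41811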